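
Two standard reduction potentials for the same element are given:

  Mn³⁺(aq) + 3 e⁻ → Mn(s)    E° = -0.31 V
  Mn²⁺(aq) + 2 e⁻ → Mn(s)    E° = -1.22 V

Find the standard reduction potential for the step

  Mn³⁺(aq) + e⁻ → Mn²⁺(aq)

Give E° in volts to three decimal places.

Sequential free energies add, so n₃E°₃ = n₁E°₁ + n₂E°₂.
With n₃ = 3, and the known step contributing 2×(-1.22) V, the unknown satisfies 1·E° = 3×(-0.31) − 2×(-1.22) = +1.510.
E° = +1.510 / 1 = +1.510 V.

+1.510 V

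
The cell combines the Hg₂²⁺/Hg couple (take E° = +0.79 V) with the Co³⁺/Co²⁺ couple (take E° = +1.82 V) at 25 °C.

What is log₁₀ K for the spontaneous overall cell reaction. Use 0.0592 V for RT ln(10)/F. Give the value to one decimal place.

Cathode: Co³⁺/Co²⁺; anode: Hg₂²⁺/Hg. E°cell = +1.03 V, n = 2.
log K = nE°cell / 0.0592 = (2)(+1.03) / 0.0592 = 34.8.

34.8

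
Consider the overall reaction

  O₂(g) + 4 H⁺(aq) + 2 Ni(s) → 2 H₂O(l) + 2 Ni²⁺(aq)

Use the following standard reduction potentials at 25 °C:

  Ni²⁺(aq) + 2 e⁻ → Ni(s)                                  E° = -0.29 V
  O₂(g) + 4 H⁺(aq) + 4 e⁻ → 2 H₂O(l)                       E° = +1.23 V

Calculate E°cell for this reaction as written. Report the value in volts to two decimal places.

The O₂/H₂O couple has the higher reduction potential, so it is the cathode; Ni²⁺/Ni is oxidised at the anode.
E°cell = E°(cathode) − E°(anode) = (+1.23) − (-0.29) = +1.52 V.

+1.52 V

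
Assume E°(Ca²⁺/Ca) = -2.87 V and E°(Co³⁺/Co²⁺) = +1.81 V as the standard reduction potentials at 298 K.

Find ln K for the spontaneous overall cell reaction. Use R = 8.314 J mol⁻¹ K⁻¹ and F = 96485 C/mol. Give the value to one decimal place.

Cathode: Co³⁺/Co²⁺; anode: Ca²⁺/Ca. E°cell = (+1.81) − (-2.87) = +4.68 V, with n = 2.
ΔG° = −nFE° = −RT ln K, so ln K = nFE°/(RT) = (2)(96485)(+4.68) / ((8.314)(298)) = 364.510.

364.5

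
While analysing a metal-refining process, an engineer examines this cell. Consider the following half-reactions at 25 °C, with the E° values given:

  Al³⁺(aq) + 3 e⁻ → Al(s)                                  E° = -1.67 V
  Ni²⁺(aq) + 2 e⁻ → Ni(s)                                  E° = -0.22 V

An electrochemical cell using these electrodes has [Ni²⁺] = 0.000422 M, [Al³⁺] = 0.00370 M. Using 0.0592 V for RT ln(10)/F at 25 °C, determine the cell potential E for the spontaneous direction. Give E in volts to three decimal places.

+1.398 V

Ni²⁺/Ni is the cathode (higher E°), Al³⁺/Al the anode: E°cell = -0.22 − (-1.67) = +1.45 V, n = 6.
Overall: 3 Ni²⁺(aq) + 2 Al(s) → 3 Ni(s) + 2 Al³⁺(aq)
Q = [Al³⁺]^2 / ([Ni²⁺]^3); log Q = 5.260.
E = E° − (0.0592/n) log Q = +1.45 − (0.0592/6)(5.260) = +1.398 V.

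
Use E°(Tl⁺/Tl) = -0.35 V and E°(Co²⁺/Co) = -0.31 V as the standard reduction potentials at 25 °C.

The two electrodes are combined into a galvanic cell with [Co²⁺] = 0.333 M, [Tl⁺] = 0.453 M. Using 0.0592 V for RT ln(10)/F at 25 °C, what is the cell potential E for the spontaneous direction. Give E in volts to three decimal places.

+0.046 V

Co²⁺/Co is the cathode (higher E°), Tl⁺/Tl the anode: E°cell = -0.31 − (-0.35) = +0.04 V, n = 2.
Overall: Co²⁺(aq) + 2 Tl(s) → Co(s) + 2 Tl⁺(aq)
Q = [Tl⁺]^2 / ([Co²⁺]); log Q = -0.210.
E = E° − (0.0592/n) log Q = +0.04 − (0.0592/2)(-0.210) = +0.046 V.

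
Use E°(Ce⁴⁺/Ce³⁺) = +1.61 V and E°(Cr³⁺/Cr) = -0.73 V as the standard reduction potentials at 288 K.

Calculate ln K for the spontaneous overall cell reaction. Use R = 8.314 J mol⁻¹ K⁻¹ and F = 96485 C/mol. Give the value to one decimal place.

282.9

Cathode: Ce⁴⁺/Ce³⁺; anode: Cr³⁺/Cr. E°cell = (+1.61) − (-0.73) = +2.34 V, with n = 3.
ΔG° = −nFE° = −RT ln K, so ln K = nFE°/(RT) = (3)(96485)(+2.34) / ((8.314)(288)) = 282.875.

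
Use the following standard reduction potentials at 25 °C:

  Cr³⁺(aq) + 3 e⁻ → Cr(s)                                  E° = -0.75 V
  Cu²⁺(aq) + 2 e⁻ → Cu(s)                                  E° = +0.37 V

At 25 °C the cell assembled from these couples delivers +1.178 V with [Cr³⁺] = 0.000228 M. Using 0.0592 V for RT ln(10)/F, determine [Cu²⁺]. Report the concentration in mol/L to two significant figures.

Cu²⁺/Cu is the cathode, Cr³⁺/Cr the anode: E°cell = +1.12 V, n = 6.
Overall reaction: 3 Cu²⁺(aq) + 2 Cr(s) → 3 Cu(s) + 2 Cr³⁺(aq); Q = [Cr³⁺]^2/[Cu²⁺]^3.
From E = E° − (0.0592/n) log Q: log Q = (E° − E)·n/0.0592 = (+1.12 − (+1.178))·6/0.0592 = -5.8784.
So 3·log[Cu²⁺] = 2·log(0.000228) − log Q = -7.2841 − (-5.8784) = -1.4057; log[Cu²⁺] = -1.4057 / 3 = -0.4686; [Cu²⁺] = 10^(-0.4686) ≈ 0.34 M.

0.34 M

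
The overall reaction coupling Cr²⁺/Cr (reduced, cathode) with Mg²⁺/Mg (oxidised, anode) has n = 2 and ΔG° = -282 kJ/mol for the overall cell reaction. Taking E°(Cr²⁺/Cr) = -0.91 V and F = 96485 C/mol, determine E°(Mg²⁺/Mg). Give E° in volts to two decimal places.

E°cell = −ΔG°/(nF) = −(-282×10³)/((2)(96485)) = +1.461 V.
Since Cr²⁺/Cr is the cathode and Mg²⁺/Mg the anode, E°cell = E°(Cr²⁺/Cr) − E°(Mg²⁺/Mg).
So E°(Mg²⁺/Mg) = E°(Cr²⁺/Cr) − E°cell = (-0.91) − (+1.461) = -2.37 V.

-2.37 V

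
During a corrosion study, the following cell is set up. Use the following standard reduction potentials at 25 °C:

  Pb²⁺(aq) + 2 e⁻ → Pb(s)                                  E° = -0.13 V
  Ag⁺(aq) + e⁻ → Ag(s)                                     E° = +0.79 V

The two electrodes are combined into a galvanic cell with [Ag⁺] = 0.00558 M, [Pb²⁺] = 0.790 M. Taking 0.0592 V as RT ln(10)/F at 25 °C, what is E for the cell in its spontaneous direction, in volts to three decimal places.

Ag⁺/Ag is the cathode (higher E°), Pb²⁺/Pb the anode: E°cell = +0.79 − (-0.13) = +0.92 V, n = 2.
Overall: 2 Ag⁺(aq) + Pb(s) → 2 Ag(s) + Pb²⁺(aq)
Q = [Pb²⁺] / ([Ag⁺]^2); log Q = 4.404.
E = E° − (0.0592/n) log Q = +0.92 − (0.0592/2)(4.404) = +0.790 V.

+0.790 V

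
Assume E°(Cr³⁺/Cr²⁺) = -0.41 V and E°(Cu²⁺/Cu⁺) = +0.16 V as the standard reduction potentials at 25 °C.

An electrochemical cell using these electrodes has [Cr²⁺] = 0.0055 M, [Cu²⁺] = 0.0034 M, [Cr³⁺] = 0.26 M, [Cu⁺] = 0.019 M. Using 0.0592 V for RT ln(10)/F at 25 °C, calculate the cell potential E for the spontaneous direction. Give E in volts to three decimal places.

+0.427 V

Cu²⁺/Cu⁺ is the cathode (higher E°), Cr³⁺/Cr²⁺ the anode: E°cell = +0.16 − (-0.41) = +0.57 V, n = 1.
Overall: Cu²⁺(aq) + Cr²⁺(aq) → Cu⁺(aq) + Cr³⁺(aq)
Q = [Cu⁺]·[Cr³⁺] / ([Cu²⁺]·[Cr²⁺]); log Q = 2.422.
E = E° − (0.0592/n) log Q = +0.57 − (0.0592/1)(2.422) = +0.427 V.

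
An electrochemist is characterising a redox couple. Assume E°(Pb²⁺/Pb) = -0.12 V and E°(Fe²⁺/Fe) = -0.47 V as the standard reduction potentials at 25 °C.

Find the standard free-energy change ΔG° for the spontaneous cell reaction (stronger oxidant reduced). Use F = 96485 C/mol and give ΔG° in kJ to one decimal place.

Pb²⁺/Pb (E° = -0.12 V) is the cathode; Fe²⁺/Fe (E° = -0.47 V) is the anode, so E°cell = +0.35 V.
Balancing electrons gives n = 2 (lcm of 2 and 2).
ΔG° = −nFE° = −(2)(96485)(+0.35) = -67,540 J = -67.5 kJ.

-67.5 kJ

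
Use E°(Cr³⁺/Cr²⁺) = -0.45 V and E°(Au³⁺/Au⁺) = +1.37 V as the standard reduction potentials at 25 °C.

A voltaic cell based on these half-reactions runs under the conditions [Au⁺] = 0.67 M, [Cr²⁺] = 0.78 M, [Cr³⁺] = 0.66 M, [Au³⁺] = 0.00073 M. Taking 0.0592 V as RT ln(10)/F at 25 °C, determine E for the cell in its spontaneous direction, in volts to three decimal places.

Au³⁺/Au⁺ is the cathode (higher E°), Cr³⁺/Cr²⁺ the anode: E°cell = +1.37 − (-0.45) = +1.82 V, n = 2.
Overall: Au³⁺(aq) + 2 Cr²⁺(aq) → Au⁺(aq) + 2 Cr³⁺(aq)
Q = [Au⁺]·[Cr³⁺]^2 / ([Au³⁺]·[Cr²⁺]^2); log Q = 2.818.
E = E° − (0.0592/n) log Q = +1.82 − (0.0592/2)(2.818) = +1.737 V.

+1.737 V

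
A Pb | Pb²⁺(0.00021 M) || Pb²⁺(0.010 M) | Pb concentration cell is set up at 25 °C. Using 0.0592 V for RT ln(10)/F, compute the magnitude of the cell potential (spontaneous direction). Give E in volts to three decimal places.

+0.050 V

For a concentration cell E°cell = 0. The 0.010 M side is the cathode (reduction is favoured where [Pb²⁺] is higher).
With n = 2, E = −(0.0592/2) log([Pb²⁺]ₐₙ/[Pb²⁺]꜀ₐₜ) = −(0.0592/2) log(0.00021/0.01) = −(0.0592/2)(-1.678) = +0.050 V.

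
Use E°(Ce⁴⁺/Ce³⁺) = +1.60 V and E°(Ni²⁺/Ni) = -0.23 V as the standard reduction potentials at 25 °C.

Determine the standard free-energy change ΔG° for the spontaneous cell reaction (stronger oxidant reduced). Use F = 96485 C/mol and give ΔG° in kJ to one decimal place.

Ce⁴⁺/Ce³⁺ (E° = +1.60 V) is the cathode; Ni²⁺/Ni (E° = -0.23 V) is the anode, so E°cell = +1.83 V.
Balancing electrons gives n = 2 (lcm of 1 and 2).
ΔG° = −nFE° = −(2)(96485)(+1.83) = -353,135 J = -353.1 kJ.

-353.1 kJ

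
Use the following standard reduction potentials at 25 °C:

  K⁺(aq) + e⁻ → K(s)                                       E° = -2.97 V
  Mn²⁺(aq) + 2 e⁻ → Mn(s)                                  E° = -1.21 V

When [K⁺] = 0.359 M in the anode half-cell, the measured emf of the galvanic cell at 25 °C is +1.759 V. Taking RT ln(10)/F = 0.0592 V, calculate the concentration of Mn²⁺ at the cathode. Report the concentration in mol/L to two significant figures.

Mn²⁺/Mn is the cathode, K⁺/K the anode: E°cell = +1.76 V, n = 2.
Overall reaction: Mn²⁺(aq) + 2 K(s) → Mn(s) + 2 K⁺(aq); Q = [K⁺]^2/[Mn²⁺]^1.
From E = E° − (0.0592/n) log Q: log Q = (E° − E)·n/0.0592 = (+1.76 − (+1.759))·2/0.0592 = 0.0338.
So 1·log[Mn²⁺] = 2·log(0.359) − log Q = -0.8898 − (0.0338) = -0.9236; [Mn²⁺] = 10^(-0.9236) ≈ 0.12 M.

0.12 M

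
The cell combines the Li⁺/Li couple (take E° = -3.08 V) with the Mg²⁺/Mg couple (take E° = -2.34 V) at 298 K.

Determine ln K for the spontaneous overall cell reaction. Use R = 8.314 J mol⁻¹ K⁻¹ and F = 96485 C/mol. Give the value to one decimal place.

Cathode: Mg²⁺/Mg; anode: Li⁺/Li. E°cell = (-2.34) − (-3.08) = +0.74 V, with n = 2.
ΔG° = −nFE° = −RT ln K, so ln K = nFE°/(RT) = (2)(96485)(+0.74) / ((8.314)(298)) = 57.636.

57.6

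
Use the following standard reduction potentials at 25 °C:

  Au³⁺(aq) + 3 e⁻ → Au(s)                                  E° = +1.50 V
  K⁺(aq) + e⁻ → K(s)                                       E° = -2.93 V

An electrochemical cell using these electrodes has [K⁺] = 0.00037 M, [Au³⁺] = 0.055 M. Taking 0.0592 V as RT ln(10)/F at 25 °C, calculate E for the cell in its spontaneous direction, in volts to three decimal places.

Au³⁺/Au is the cathode (higher E°), K⁺/K the anode: E°cell = +1.50 − (-2.93) = +4.43 V, n = 3.
Overall: Au³⁺(aq) + 3 K(s) → Au(s) + 3 K⁺(aq)
Q = [K⁺]^3 / ([Au³⁺]); log Q = -9.036.
E = E° − (0.0592/n) log Q = +4.43 − (0.0592/3)(-9.036) = +4.608 V.

+4.608 V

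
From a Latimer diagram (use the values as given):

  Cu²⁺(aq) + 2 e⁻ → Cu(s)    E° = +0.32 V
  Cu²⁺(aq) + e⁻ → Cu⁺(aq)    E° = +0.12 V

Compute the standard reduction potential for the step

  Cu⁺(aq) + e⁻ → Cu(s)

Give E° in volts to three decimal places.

Sequential free energies add, so n₃E°₃ = n₁E°₁ + n₂E°₂.
With n₃ = 2, and the known step contributing 1×(+0.12) V, the unknown satisfies 1·E° = 2×(+0.32) − 1×(+0.12) = +0.520.
E° = +0.520 / 1 = +0.520 V.

+0.520 V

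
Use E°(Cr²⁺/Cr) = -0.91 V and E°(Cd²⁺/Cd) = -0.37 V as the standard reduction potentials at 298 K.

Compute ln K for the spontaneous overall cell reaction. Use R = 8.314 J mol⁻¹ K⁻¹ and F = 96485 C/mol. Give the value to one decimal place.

42.1

Cathode: Cd²⁺/Cd; anode: Cr²⁺/Cr. E°cell = (-0.37) − (-0.91) = +0.54 V, with n = 2.
ΔG° = −nFE° = −RT ln K, so ln K = nFE°/(RT) = (2)(96485)(+0.54) / ((8.314)(298)) = 42.059.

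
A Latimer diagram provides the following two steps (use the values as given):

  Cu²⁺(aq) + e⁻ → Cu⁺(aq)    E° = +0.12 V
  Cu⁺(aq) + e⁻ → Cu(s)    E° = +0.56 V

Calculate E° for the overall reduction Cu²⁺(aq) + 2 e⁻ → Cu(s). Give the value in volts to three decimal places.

Adding the free-energy changes (−nFE°) of the two steps gives −n₃FE°₃ = −n₁FE°₁ − n₂FE°₂.
E°₃ = (1×+0.12 + 1×+0.56) / 2 = (+0.680) / 2 = +0.340 V.

+0.340 V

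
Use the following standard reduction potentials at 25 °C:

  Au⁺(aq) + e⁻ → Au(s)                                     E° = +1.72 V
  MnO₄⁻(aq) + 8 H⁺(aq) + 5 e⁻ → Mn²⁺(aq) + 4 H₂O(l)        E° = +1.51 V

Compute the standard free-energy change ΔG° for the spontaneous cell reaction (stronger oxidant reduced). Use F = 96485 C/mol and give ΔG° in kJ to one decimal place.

-101.3 kJ

Au⁺/Au (E° = +1.72 V) is the cathode; MnO₄⁻/Mn²⁺ (E° = +1.51 V) is the anode, so E°cell = +0.21 V.
Balancing electrons gives n = 5 (lcm of 1 and 5).
ΔG° = −nFE° = −(5)(96485)(+0.21) = -101,309 J = -101.3 kJ.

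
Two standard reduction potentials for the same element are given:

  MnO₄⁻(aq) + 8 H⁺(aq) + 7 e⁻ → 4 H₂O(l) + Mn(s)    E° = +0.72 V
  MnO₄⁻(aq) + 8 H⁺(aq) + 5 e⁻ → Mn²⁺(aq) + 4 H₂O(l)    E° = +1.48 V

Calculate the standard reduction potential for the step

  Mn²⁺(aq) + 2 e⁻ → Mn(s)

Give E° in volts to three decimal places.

Sequential free energies add, so n₃E°₃ = n₁E°₁ + n₂E°₂.
With n₃ = 7, and the known step contributing 5×(+1.48) V, the unknown satisfies 2·E° = 7×(+0.72) − 5×(+1.48) = -2.360.
E° = -2.360 / 2 = -1.180 V.

-1.180 V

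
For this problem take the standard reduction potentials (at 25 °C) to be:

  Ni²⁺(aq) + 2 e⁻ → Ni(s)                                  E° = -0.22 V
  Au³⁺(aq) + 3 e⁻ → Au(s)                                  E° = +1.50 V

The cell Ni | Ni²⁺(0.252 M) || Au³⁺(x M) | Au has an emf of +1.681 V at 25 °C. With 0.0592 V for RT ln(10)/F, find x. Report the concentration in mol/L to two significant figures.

Au³⁺/Au is the cathode, Ni²⁺/Ni the anode: E°cell = +1.72 V, n = 6.
Overall reaction: 2 Au³⁺(aq) + 3 Ni(s) → 2 Au(s) + 3 Ni²⁺(aq); Q = [Ni²⁺]^3/[Au³⁺]^2.
From E = E° − (0.0592/n) log Q: log Q = (E° − E)·n/0.0592 = (+1.72 − (+1.681))·6/0.0592 = 3.9527.
So 2·log[Au³⁺] = 3·log(0.252) − log Q = -1.7958 − (3.9527) = -5.7485; log[Au³⁺] = -5.7485 / 2 = -2.8742; [Au³⁺] = 10^(-2.8742) ≈ 0.0013 M.

0.0013 M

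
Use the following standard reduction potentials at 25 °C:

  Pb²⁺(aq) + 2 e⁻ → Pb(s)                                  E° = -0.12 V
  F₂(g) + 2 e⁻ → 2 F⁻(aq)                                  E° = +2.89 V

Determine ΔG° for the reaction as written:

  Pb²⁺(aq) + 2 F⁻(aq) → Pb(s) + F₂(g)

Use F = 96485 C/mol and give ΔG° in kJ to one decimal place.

+580.8 kJ

As written, Pb²⁺/Pb is reduced (cathode) and F₂/F⁻ is oxidised (anode), so E°cell = (-0.12) − (+2.89) = -3.01 V.
Balancing electrons gives n = 2.
ΔG° = −nFE° = −(2)(96485)(-3.01) = 580,840 J = +580.8 kJ.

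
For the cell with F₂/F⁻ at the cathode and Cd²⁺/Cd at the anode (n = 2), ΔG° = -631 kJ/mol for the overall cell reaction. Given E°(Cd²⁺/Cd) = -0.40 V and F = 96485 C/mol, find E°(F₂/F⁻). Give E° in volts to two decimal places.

E°cell = −ΔG°/(nF) = −(-631×10³)/((2)(96485)) = +3.270 V.
Since F₂/F⁻ is the cathode and Cd²⁺/Cd the anode, E°cell = E°(F₂/F⁻) − E°(Cd²⁺/Cd).
So E°(F₂/F⁻) = E°cell + E°(Cd²⁺/Cd) = +3.270 + (-0.40) = +2.87 V.

+2.87 V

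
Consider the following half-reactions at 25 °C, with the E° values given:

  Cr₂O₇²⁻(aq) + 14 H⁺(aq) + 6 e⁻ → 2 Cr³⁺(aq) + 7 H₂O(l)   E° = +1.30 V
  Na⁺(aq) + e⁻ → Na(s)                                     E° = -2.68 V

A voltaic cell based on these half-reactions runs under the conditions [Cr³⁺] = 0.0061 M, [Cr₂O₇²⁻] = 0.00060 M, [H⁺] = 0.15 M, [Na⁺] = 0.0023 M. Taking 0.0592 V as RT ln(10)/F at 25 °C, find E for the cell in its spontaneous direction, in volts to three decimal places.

Cr₂O₇²⁻/Cr³⁺ is the cathode (higher E°), Na⁺/Na the anode: E°cell = +1.30 − (-2.68) = +3.98 V, n = 6.
Overall: Cr₂O₇²⁻(aq) + 14 H⁺(aq) + 6 Na(s) → 2 Cr³⁺(aq) + 7 H₂O(l) + 6 Na⁺(aq)
Q = [Cr³⁺]^2·[Na⁺]^6 / ([Cr₂O₇²⁻]·[H⁺]^14); log Q = -5.502.
E = E° − (0.0592/n) log Q = +3.98 − (0.0592/6)(-5.502) = +4.034 V.

+4.034 V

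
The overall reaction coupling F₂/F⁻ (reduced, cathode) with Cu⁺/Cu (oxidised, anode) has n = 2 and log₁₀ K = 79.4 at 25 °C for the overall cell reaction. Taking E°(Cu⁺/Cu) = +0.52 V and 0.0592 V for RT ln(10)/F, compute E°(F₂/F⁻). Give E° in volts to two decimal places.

+2.87 V

E°cell = (0.0592/n)·log K = (0.0592/2)(79.4) = +2.350 V.
Since F₂/F⁻ is the cathode and Cu⁺/Cu the anode, E°cell = E°(F₂/F⁻) − E°(Cu⁺/Cu).
So E°(F₂/F⁻) = E°cell + E°(Cu⁺/Cu) = +2.350 + (+0.52) = +2.87 V.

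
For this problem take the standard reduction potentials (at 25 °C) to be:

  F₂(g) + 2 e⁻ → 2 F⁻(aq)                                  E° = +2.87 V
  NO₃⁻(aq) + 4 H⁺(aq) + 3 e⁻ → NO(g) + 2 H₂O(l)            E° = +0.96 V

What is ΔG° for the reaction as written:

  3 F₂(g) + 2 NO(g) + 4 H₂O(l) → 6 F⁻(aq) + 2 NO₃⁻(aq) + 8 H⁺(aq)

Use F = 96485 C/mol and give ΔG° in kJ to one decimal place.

-1105.7 kJ

As written, F₂/F⁻ is reduced (cathode) and NO₃⁻/NO is oxidised (anode), so E°cell = (+2.87) − (+0.96) = +1.91 V.
Balancing electrons gives n = 6.
ΔG° = −nFE° = −(6)(96485)(+1.91) = -1,105,718 J = -1105.7 kJ.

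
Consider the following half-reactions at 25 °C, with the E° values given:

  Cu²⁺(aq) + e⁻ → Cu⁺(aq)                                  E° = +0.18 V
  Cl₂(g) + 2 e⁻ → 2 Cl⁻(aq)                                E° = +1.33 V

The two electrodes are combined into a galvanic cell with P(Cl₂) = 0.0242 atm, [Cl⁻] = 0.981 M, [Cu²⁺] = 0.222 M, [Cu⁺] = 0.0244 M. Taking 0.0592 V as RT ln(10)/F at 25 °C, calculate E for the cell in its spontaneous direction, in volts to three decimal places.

+1.046 V

Cl₂/Cl⁻ is the cathode (higher E°), Cu²⁺/Cu⁺ the anode: E°cell = +1.33 − (+0.18) = +1.15 V, n = 2.
Overall: Cl₂(g) + 2 Cu⁺(aq) → 2 Cl⁻(aq) + 2 Cu²⁺(aq)
Q = [Cl⁻]^2·[Cu²⁺]^2 / (P(Cl₂)·[Cu⁺]^2); log Q = 3.517.
E = E° − (0.0592/n) log Q = +1.15 − (0.0592/2)(3.517) = +1.046 V.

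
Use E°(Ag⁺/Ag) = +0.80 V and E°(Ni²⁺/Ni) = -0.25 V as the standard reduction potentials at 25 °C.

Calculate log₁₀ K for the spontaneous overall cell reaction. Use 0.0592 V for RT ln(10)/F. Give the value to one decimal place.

Cathode: Ag⁺/Ag; anode: Ni²⁺/Ni. E°cell = +1.05 V, n = 2.
log K = nE°cell / 0.0592 = (2)(+1.05) / 0.0592 = 35.5.

35.5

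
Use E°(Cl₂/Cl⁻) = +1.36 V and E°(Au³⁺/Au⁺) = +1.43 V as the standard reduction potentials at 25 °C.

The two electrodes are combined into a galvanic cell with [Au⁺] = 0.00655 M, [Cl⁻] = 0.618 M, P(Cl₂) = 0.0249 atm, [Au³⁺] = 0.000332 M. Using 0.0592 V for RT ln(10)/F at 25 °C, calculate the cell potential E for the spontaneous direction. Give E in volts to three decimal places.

+0.067 V

Au³⁺/Au⁺ is the cathode (higher E°), Cl₂/Cl⁻ the anode: E°cell = +1.43 − (+1.36) = +0.07 V, n = 2.
Overall: Au³⁺(aq) + 2 Cl⁻(aq) → Au⁺(aq) + Cl₂(g)
Q = [Au⁺]·P(Cl₂) / ([Au³⁺]·[Cl⁻]^2); log Q = 0.109.
E = E° − (0.0592/n) log Q = +0.07 − (0.0592/2)(0.109) = +0.067 V.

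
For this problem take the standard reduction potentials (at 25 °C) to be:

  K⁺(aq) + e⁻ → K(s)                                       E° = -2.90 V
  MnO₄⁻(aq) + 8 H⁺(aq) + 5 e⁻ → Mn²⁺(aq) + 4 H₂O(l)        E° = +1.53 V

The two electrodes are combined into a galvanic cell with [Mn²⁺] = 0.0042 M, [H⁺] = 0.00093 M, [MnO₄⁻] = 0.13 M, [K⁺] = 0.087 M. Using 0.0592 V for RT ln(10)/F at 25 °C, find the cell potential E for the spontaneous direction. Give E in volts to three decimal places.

+4.223 V

MnO₄⁻/Mn²⁺ is the cathode (higher E°), K⁺/K the anode: E°cell = +1.53 − (-2.90) = +4.43 V, n = 5.
Overall: MnO₄⁻(aq) + 8 H⁺(aq) + 5 K(s) → Mn²⁺(aq) + 4 H₂O(l) + 5 K⁺(aq)
Q = [Mn²⁺]·[K⁺]^5 / ([MnO₄⁻]·[H⁺]^8); log Q = 17.459.
E = E° − (0.0592/n) log Q = +4.43 − (0.0592/5)(17.459) = +4.223 V.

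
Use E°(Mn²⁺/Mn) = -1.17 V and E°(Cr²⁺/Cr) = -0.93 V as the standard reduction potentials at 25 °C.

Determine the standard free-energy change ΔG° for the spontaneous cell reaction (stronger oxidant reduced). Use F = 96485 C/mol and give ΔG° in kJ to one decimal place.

-46.3 kJ

Cr²⁺/Cr (E° = -0.93 V) is the cathode; Mn²⁺/Mn (E° = -1.17 V) is the anode, so E°cell = +0.24 V.
Balancing electrons gives n = 2 (lcm of 2 and 2).
ΔG° = −nFE° = −(2)(96485)(+0.24) = -46,313 J = -46.3 kJ.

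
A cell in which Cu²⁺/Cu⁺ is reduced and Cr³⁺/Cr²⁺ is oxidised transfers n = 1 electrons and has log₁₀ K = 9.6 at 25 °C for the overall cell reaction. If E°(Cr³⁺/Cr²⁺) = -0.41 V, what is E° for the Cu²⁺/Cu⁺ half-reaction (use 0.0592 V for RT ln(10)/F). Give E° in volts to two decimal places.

E°cell = (0.0592/n)·log K = (0.0592/1)(9.6) = +0.568 V.
Since Cu²⁺/Cu⁺ is the cathode and Cr³⁺/Cr²⁺ the anode, E°cell = E°(Cu²⁺/Cu⁺) − E°(Cr³⁺/Cr²⁺).
So E°(Cu²⁺/Cu⁺) = E°cell + E°(Cr³⁺/Cr²⁺) = +0.568 + (-0.41) = +0.16 V.

+0.16 V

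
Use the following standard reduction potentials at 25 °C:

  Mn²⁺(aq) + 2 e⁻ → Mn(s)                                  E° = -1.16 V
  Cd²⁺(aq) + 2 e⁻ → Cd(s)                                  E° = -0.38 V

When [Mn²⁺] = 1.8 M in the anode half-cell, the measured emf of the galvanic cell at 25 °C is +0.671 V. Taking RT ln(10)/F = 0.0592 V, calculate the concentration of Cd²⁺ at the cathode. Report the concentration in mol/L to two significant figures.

0.00037 M

Cd²⁺/Cd is the cathode, Mn²⁺/Mn the anode: E°cell = +0.78 V, n = 2.
Overall reaction: Cd²⁺(aq) + Mn(s) → Cd(s) + Mn²⁺(aq); Q = [Mn²⁺]^1/[Cd²⁺]^1.
From E = E° − (0.0592/n) log Q: log Q = (E° − E)·n/0.0592 = (+0.78 − (+0.671))·2/0.0592 = 3.6824.
So 1·log[Cd²⁺] = 1·log(1.8) − log Q = 0.2553 − (3.6824) = -3.4271; [Cd²⁺] = 10^(-3.4271) ≈ 0.00037 M.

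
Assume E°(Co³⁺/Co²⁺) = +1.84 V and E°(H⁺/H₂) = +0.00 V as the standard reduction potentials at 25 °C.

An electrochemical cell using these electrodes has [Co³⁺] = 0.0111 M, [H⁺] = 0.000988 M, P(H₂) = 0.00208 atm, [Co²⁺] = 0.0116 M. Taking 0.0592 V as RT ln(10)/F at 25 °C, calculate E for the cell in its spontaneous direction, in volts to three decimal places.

Co³⁺/Co²⁺ is the cathode (higher E°), H⁺/H₂ the anode: E°cell = +1.84 − (+0.00) = +1.84 V, n = 2.
Overall: 2 Co³⁺(aq) + H₂(g) → 2 Co²⁺(aq) + 2 H⁺(aq)
Q = [Co²⁺]^2·[H⁺]^2 / ([Co³⁺]^2·P(H₂)); log Q = -3.290.
E = E° − (0.0592/n) log Q = +1.84 − (0.0592/2)(-3.290) = +1.937 V.

+1.937 V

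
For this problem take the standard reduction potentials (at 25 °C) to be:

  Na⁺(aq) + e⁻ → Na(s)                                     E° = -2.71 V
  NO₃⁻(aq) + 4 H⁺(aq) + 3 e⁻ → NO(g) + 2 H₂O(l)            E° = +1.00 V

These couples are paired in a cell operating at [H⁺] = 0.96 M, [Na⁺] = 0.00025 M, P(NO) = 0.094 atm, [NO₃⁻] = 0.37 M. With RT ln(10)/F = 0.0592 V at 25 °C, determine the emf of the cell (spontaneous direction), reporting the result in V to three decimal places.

+3.934 V

NO₃⁻/NO is the cathode (higher E°), Na⁺/Na the anode: E°cell = +1.00 − (-2.71) = +3.71 V, n = 3.
Overall: NO₃⁻(aq) + 4 H⁺(aq) + 3 Na(s) → NO(g) + 2 H₂O(l) + 3 Na⁺(aq)
Q = P(NO)·[Na⁺]^3 / ([NO₃⁻]·[H⁺]^4); log Q = -11.330.
E = E° − (0.0592/n) log Q = +3.71 − (0.0592/3)(-11.330) = +3.934 V.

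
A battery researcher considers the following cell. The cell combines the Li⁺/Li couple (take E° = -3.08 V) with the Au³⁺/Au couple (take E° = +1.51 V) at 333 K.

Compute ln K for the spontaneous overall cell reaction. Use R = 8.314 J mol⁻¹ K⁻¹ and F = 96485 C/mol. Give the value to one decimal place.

Cathode: Au³⁺/Au; anode: Li⁺/Li. E°cell = (+1.51) − (-3.08) = +4.59 V, with n = 3.
ΔG° = −nFE° = −RT ln K, so ln K = nFE°/(RT) = (3)(96485)(+4.59) / ((8.314)(333)) = 479.888.

479.9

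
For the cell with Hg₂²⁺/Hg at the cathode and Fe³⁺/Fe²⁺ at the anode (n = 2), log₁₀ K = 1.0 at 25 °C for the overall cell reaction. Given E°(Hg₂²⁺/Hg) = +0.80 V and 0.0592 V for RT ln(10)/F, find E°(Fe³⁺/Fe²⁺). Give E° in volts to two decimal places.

+0.77 V

E°cell = (0.0592/n)·log K = (0.0592/2)(1.0) = +0.030 V.
Since Hg₂²⁺/Hg is the cathode and Fe³⁺/Fe²⁺ the anode, E°cell = E°(Hg₂²⁺/Hg) − E°(Fe³⁺/Fe²⁺).
So E°(Fe³⁺/Fe²⁺) = E°(Hg₂²⁺/Hg) − E°cell = (+0.80) − (+0.030) = +0.77 V.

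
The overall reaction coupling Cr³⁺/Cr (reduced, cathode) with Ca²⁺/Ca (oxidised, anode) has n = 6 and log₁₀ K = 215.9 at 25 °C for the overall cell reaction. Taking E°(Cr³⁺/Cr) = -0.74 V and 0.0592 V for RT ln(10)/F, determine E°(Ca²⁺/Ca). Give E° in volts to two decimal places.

E°cell = (0.0592/n)·log K = (0.0592/6)(215.9) = +2.130 V.
Since Cr³⁺/Cr is the cathode and Ca²⁺/Ca the anode, E°cell = E°(Cr³⁺/Cr) − E°(Ca²⁺/Ca).
So E°(Ca²⁺/Ca) = E°(Cr³⁺/Cr) − E°cell = (-0.74) − (+2.130) = -2.87 V.

-2.87 V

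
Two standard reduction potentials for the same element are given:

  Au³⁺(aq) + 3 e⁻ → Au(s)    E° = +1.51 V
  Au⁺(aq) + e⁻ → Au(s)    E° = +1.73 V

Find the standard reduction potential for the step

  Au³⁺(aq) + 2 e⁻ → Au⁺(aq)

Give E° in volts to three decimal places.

+1.400 V

Sequential free energies add, so n₃E°₃ = n₁E°₁ + n₂E°₂.
With n₃ = 3, and the known step contributing 1×(+1.73) V, the unknown satisfies 2·E° = 3×(+1.51) − 1×(+1.73) = +2.800.
E° = +2.800 / 2 = +1.400 V.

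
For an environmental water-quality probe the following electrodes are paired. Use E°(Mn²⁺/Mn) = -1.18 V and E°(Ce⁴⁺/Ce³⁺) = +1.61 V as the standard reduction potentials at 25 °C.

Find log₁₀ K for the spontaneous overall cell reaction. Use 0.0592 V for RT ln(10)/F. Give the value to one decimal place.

Cathode: Ce⁴⁺/Ce³⁺; anode: Mn²⁺/Mn. E°cell = +2.79 V, n = 2.
log K = nE°cell / 0.0592 = (2)(+2.79) / 0.0592 = 94.3.

94.3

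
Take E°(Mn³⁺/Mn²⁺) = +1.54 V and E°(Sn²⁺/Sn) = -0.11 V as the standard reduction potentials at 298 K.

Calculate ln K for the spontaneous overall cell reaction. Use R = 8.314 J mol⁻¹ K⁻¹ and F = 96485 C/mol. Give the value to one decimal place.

128.5

Cathode: Mn³⁺/Mn²⁺; anode: Sn²⁺/Sn. E°cell = (+1.54) − (-0.11) = +1.65 V, with n = 2.
ΔG° = −nFE° = −RT ln K, so ln K = nFE°/(RT) = (2)(96485)(+1.65) / ((8.314)(298)) = 128.513.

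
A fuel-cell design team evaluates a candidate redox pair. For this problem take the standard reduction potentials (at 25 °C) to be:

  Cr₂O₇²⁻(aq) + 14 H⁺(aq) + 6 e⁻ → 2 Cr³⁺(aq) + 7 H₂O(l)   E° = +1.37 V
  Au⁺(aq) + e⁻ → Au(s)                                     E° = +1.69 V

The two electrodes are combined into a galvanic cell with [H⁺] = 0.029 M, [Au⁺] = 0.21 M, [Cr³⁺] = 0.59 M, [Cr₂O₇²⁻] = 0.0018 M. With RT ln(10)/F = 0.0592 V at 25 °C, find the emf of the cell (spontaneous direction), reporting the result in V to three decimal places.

Au⁺/Au is the cathode (higher E°), Cr₂O₇²⁻/Cr³⁺ the anode: E°cell = +1.69 − (+1.37) = +0.32 V, n = 6.
Overall: 6 Au⁺(aq) + 2 Cr³⁺(aq) + 7 H₂O(l) → 6 Au(s) + Cr₂O₇²⁻(aq) + 14 H⁺(aq)
Q = [Cr₂O₇²⁻]·[H⁺]^14 / ([Au⁺]^6·[Cr³⁺]^2); log Q = -19.746.
E = E° − (0.0592/n) log Q = +0.32 − (0.0592/6)(-19.746) = +0.515 V.

+0.515 V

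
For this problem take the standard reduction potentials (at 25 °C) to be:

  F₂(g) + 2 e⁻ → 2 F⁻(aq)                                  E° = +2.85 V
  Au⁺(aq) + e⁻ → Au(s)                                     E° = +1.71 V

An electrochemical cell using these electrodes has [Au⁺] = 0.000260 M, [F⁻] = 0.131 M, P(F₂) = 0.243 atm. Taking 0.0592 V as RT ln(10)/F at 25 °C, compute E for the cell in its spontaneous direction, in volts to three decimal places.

+1.386 V

F₂/F⁻ is the cathode (higher E°), Au⁺/Au the anode: E°cell = +2.85 − (+1.71) = +1.14 V, n = 2.
Overall: F₂(g) + 2 Au(s) → 2 F⁻(aq) + 2 Au⁺(aq)
Q = [F⁻]^2·[Au⁺]^2 / (P(F₂)); log Q = -8.321.
E = E° − (0.0592/n) log Q = +1.14 − (0.0592/2)(-8.321) = +1.386 V.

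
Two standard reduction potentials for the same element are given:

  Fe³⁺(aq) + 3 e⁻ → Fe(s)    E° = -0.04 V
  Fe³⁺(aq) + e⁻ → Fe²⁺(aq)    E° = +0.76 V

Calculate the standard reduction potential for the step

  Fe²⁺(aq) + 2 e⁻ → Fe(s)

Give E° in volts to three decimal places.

-0.440 V

Sequential free energies add, so n₃E°₃ = n₁E°₁ + n₂E°₂.
With n₃ = 3, and the known step contributing 1×(+0.76) V, the unknown satisfies 2·E° = 3×(-0.04) − 1×(+0.76) = -0.880.
E° = -0.880 / 2 = -0.440 V.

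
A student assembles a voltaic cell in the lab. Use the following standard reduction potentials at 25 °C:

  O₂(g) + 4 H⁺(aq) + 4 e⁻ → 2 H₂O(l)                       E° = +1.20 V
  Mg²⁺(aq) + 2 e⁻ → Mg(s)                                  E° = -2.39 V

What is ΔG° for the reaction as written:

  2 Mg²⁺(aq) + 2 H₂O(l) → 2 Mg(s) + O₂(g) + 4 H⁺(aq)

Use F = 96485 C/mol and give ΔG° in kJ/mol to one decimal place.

+1385.5 kJ/mol

As written, Mg²⁺/Mg is reduced (cathode) and O₂/H₂O is oxidised (anode), so E°cell = (-2.39) − (+1.20) = -3.59 V.
Balancing electrons gives n = 4.
ΔG° = −nFE° = −(4)(96485)(-3.59) = 1,385,525 J = +1385.5 kJ/mol.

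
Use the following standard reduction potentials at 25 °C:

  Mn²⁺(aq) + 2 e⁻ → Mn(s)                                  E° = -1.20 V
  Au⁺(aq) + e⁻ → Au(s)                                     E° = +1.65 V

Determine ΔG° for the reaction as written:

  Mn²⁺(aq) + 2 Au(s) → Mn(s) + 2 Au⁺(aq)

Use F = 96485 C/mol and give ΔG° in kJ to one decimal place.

+550.0 kJ

As written, Mn²⁺/Mn is reduced (cathode) and Au⁺/Au is oxidised (anode), so E°cell = (-1.20) − (+1.65) = -2.85 V.
Balancing electrons gives n = 2.
ΔG° = −nFE° = −(2)(96485)(-2.85) = 549,964 J = +550.0 kJ.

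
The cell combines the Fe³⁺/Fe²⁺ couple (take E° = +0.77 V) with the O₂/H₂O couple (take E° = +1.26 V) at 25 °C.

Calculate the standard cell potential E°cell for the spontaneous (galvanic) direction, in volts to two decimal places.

+0.49 V

The O₂/H₂O couple has the higher reduction potential, so it is the cathode; Fe³⁺/Fe²⁺ is oxidised at the anode.
E°cell = E°(cathode) − E°(anode) = (+1.26) − (+0.77) = +0.49 V.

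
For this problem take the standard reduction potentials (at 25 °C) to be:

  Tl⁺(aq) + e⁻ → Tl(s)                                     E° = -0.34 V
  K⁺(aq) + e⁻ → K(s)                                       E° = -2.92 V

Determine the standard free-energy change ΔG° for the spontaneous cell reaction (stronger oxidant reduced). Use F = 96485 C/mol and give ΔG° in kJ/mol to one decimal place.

-248.9 kJ/mol

Tl⁺/Tl (E° = -0.34 V) is the cathode; K⁺/K (E° = -2.92 V) is the anode, so E°cell = +2.58 V.
Balancing electrons gives n = 1 (lcm of 1 and 1).
ΔG° = −nFE° = −(1)(96485)(+2.58) = -248,931 J = -248.9 kJ/mol.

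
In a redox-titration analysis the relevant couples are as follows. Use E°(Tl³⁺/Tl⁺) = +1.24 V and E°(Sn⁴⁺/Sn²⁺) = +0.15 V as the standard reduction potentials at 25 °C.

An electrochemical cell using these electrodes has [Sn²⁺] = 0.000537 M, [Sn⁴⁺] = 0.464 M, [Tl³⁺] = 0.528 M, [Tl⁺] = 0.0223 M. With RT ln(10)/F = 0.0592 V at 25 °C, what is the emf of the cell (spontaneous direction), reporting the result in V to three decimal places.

Tl³⁺/Tl⁺ is the cathode (higher E°), Sn⁴⁺/Sn²⁺ the anode: E°cell = +1.24 − (+0.15) = +1.09 V, n = 2.
Overall: Tl³⁺(aq) + Sn²⁺(aq) → Tl⁺(aq) + Sn⁴⁺(aq)
Q = [Tl⁺]·[Sn⁴⁺] / ([Tl³⁺]·[Sn²⁺]); log Q = 1.562.
E = E° − (0.0592/n) log Q = +1.09 − (0.0592/2)(1.562) = +1.044 V.

+1.044 V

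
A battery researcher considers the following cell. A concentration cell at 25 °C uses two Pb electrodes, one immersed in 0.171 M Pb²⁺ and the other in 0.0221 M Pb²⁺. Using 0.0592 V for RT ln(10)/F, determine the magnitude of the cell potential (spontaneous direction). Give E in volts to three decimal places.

+0.026 V

For a concentration cell E°cell = 0. The 0.171 M side is the cathode (reduction is favoured where [Pb²⁺] is higher).
With n = 2, E = −(0.0592/2) log([Pb²⁺]ₐₙ/[Pb²⁺]꜀ₐₜ) = −(0.0592/2) log(0.0221/0.171) = −(0.0592/2)(-0.889) = +0.026 V.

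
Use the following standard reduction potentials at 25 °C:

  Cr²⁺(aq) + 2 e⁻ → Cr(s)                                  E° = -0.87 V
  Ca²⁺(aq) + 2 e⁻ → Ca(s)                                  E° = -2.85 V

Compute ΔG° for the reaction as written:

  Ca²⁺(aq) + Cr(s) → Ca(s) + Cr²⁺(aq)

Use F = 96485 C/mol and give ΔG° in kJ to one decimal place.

+382.1 kJ

As written, Ca²⁺/Ca is reduced (cathode) and Cr²⁺/Cr is oxidised (anode), so E°cell = (-2.85) − (-0.87) = -1.98 V.
Balancing electrons gives n = 2.
ΔG° = −nFE° = −(2)(96485)(-1.98) = 382,081 J = +382.1 kJ.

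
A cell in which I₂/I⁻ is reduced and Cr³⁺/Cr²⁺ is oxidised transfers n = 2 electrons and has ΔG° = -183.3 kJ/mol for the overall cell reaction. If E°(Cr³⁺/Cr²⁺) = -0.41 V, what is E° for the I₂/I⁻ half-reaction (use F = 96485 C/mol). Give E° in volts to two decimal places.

+0.54 V

E°cell = −ΔG°/(nF) = −(-183.3×10³)/((2)(96485)) = +0.950 V.
Since I₂/I⁻ is the cathode and Cr³⁺/Cr²⁺ the anode, E°cell = E°(I₂/I⁻) − E°(Cr³⁺/Cr²⁺).
So E°(I₂/I⁻) = E°cell + E°(Cr³⁺/Cr²⁺) = +0.950 + (-0.41) = +0.54 V.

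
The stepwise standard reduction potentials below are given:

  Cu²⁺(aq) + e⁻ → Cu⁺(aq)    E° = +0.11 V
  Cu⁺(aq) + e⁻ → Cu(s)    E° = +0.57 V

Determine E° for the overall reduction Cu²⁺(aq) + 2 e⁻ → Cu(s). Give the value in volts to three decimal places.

+0.340 V

Since ΔG° = −nFE° is additive over sequential reductions, n₃E°₃ = n₁E°₁ + n₂E°₂.
E°₃ = (1×+0.11 + 1×+0.57) / 2 = (+0.680) / 2 = +0.340 V.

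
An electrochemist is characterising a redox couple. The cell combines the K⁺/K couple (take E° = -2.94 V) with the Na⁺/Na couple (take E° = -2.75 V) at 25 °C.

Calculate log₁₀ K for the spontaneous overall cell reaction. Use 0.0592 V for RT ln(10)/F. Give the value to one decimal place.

Cathode: Na⁺/Na; anode: K⁺/K. E°cell = +0.19 V, n = 1.
log K = nE°cell / 0.0592 = (1)(+0.19) / 0.0592 = 3.2.

3.2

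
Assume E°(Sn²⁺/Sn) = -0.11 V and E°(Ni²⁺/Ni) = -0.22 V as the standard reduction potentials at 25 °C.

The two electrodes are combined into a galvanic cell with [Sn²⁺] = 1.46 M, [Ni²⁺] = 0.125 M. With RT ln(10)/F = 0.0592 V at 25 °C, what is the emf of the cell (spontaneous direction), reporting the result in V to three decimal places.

+0.142 V

Sn²⁺/Sn is the cathode (higher E°), Ni²⁺/Ni the anode: E°cell = -0.11 − (-0.22) = +0.11 V, n = 2.
Overall: Sn²⁺(aq) + Ni(s) → Sn(s) + Ni²⁺(aq)
Q = [Ni²⁺] / ([Sn²⁺]); log Q = -1.067.
E = E° − (0.0592/n) log Q = +0.11 − (0.0592/2)(-1.067) = +0.142 V.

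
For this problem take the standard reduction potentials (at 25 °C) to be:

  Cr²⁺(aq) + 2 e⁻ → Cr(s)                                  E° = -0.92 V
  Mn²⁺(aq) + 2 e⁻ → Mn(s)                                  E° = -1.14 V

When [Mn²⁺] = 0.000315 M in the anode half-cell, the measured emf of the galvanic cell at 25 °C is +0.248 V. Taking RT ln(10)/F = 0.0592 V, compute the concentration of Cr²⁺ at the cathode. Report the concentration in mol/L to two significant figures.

Cr²⁺/Cr is the cathode, Mn²⁺/Mn the anode: E°cell = +0.22 V, n = 2.
Overall reaction: Cr²⁺(aq) + Mn(s) → Cr(s) + Mn²⁺(aq); Q = [Mn²⁺]^1/[Cr²⁺]^1.
From E = E° − (0.0592/n) log Q: log Q = (E° − E)·n/0.0592 = (+0.22 − (+0.248))·2/0.0592 = -0.9459.
So 1·log[Cr²⁺] = 1·log(0.000315) − log Q = -3.5017 − (-0.9459) = -2.5558; [Cr²⁺] = 10^(-2.5558) ≈ 0.0028 M.

0.0028 M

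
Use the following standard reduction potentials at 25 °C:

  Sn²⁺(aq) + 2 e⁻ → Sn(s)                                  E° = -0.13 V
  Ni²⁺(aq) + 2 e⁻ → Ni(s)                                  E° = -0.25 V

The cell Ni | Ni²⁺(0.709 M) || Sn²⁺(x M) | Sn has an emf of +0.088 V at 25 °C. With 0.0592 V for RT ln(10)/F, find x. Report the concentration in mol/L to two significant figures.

Sn²⁺/Sn is the cathode, Ni²⁺/Ni the anode: E°cell = +0.12 V, n = 2.
Overall reaction: Sn²⁺(aq) + Ni(s) → Sn(s) + Ni²⁺(aq); Q = [Ni²⁺]^1/[Sn²⁺]^1.
From E = E° − (0.0592/n) log Q: log Q = (E° − E)·n/0.0592 = (+0.12 − (+0.088))·2/0.0592 = 1.0811.
So 1·log[Sn²⁺] = 1·log(0.709) − log Q = -0.1494 − (1.0811) = -1.2305; [Sn²⁺] = 10^(-1.2305) ≈ 0.059 M.

0.059 M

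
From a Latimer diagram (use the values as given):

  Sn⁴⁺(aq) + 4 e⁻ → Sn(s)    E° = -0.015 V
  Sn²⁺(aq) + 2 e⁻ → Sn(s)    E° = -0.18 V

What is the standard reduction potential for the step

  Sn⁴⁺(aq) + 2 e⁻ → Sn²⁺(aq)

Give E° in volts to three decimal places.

+0.150 V

Sequential free energies add, so n₃E°₃ = n₁E°₁ + n₂E°₂.
With n₃ = 4, and the known step contributing 2×(-0.18) V, the unknown satisfies 2·E° = 4×(-0.015) − 2×(-0.18) = +0.300.
E° = +0.300 / 2 = +0.150 V.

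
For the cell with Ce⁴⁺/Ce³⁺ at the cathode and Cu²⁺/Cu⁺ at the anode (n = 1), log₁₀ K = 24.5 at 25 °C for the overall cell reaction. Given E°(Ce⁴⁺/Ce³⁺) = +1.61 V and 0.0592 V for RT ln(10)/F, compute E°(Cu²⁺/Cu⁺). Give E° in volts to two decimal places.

E°cell = (0.0592/n)·log K = (0.0592/1)(24.5) = +1.450 V.
Since Ce⁴⁺/Ce³⁺ is the cathode and Cu²⁺/Cu⁺ the anode, E°cell = E°(Ce⁴⁺/Ce³⁺) − E°(Cu²⁺/Cu⁺).
So E°(Cu²⁺/Cu⁺) = E°(Ce⁴⁺/Ce³⁺) − E°cell = (+1.61) − (+1.450) = +0.16 V.

+0.16 V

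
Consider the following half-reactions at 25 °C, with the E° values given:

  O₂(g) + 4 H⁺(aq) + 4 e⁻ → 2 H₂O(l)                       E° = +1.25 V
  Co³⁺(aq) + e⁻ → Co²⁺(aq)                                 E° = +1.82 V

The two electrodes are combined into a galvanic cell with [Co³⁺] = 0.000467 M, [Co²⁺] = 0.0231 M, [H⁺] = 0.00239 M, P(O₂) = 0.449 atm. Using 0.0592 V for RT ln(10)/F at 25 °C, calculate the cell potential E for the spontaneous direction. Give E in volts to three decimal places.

+0.630 V

Co³⁺/Co²⁺ is the cathode (higher E°), O₂/H₂O the anode: E°cell = +1.82 − (+1.25) = +0.57 V, n = 4.
Overall: 4 Co³⁺(aq) + 2 H₂O(l) → 4 Co²⁺(aq) + O₂(g) + 4 H⁺(aq)
Q = [Co²⁺]^4·P(O₂)·[H⁺]^4 / ([Co³⁺]^4); log Q = -4.057.
E = E° − (0.0592/n) log Q = +0.57 − (0.0592/4)(-4.057) = +0.630 V.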